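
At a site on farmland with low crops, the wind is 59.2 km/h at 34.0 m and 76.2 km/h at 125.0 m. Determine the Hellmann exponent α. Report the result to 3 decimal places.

α ≈ 0.194

Power law: V₂/V₁ = (z₂/z₁)^α ⇒ α = ln(V₂/V₁) / ln(z₂/z₁)
α = ln(76.2/59.2) / ln(125.0/34.0) = ln(1.2872) / ln(3.6765)
  = 0.25244 / 1.30195 = 0.19389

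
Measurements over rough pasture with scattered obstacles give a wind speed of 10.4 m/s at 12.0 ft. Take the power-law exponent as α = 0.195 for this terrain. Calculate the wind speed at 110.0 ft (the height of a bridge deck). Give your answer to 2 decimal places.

Power-law profile: V₂ = V₁ · (z₂/z₁)^α
V₂ = 10.4 × (110.0/12.0)^0.195 = 10.4 × (9.1667)^0.195
    = 10.4 × 1.5404 = 16.0201 m/s

16.02 m/s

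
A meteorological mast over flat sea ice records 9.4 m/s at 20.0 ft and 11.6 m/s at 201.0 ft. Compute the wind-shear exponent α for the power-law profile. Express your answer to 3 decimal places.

α ≈ 0.091

Power law: V₂/V₁ = (z₂/z₁)^α ⇒ α = ln(V₂/V₁) / ln(z₂/z₁)
α = ln(11.6/9.4) / ln(201.0/20.0) = ln(1.2340) / ln(10.0500)
  = 0.21030 / 2.30757 = 0.09113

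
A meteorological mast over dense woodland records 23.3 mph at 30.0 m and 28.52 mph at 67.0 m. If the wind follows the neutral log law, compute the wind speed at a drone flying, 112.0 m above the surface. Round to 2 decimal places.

31.86 mph

Log law: V ∝ ln(z/z₀). From the pair, with r = V₁/V₂ = 0.81697,
ln z₀ = (ln z₁ − r·ln z₂)/(1 − r) = (3.4012 − 0.81697×4.2047)/0.18303 = -0.1853 → z₀ = 0.8309 m
V₃ = V₁ · ln(z₃/z₀)/ln(z₁/z₀) = 23.3 × 4.9038/3.5865 = 31.8580 mph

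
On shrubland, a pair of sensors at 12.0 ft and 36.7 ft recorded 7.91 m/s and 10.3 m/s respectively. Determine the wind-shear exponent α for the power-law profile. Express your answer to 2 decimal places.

α ≈ 0.24

Power law: V₂/V₁ = (z₂/z₁)^α ⇒ α = ln(V₂/V₁) / ln(z₂/z₁)
α = ln(10.3/7.91) / ln(36.7/12.0) = ln(1.3021) / ln(3.0583)
  = 0.26402 / 1.11787 = 0.23618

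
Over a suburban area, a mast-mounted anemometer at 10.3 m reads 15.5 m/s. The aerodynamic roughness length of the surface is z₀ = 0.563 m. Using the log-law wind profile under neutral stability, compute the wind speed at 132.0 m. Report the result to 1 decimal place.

29.1 m/s

Log law: V(z) ∝ ln(z/z₀), so V₂/V₁ = ln(z₂/z₀) / ln(z₁/z₀).
ln(132.0/0.563) = 5.4573, ln(10.3/0.563) = 2.9066
V₂ = 15.5 × 5.4573/2.9066 = 15.5 × 1.8775 = 29.1018 m/s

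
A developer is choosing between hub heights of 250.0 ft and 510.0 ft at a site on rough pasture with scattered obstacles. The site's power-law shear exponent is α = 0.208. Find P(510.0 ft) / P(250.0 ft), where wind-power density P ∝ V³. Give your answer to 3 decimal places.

1.560

Speed ratio: V_B/V_A = (z_B/z_A)^α = (510.0/250.0)^0.208 = (2.0400)^0.208 = 1.15985
Power-density ratio: P_B/P_A = (V_B/V_A)³ = (1.15985)³ = 1.56030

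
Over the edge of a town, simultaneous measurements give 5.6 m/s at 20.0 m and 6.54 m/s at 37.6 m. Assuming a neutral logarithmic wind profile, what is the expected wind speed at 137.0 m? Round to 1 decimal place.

8.5 m/s

Log law: V ∝ ln(z/z₀). From the pair, with r = V₁/V₂ = 0.85627,
ln z₀ = (ln z₁ − r·ln z₂)/(1 − r) = (2.9957 − 0.85627×3.6270)/0.14373 = -0.7650 → z₀ = 0.4653 m
V₃ = V₁ · ln(z₃/z₀)/ln(z₁/z₀) = 5.6 × 5.6850/3.7608 = 8.4653 m/s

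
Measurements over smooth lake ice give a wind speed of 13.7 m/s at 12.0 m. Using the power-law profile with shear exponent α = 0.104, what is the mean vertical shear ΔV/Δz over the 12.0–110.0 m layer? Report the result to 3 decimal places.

0.036 m/s/m

Power law: V₂ = V₁ · (z₂/z₁)^α = 13.7 × (9.1667)^0.104 = 17.2501 m/s
ΔV/Δz = (17.2501 − 13.7)/(110.0 − 12.0) = 3.5501/98.0000 = 0.03623 m/s/m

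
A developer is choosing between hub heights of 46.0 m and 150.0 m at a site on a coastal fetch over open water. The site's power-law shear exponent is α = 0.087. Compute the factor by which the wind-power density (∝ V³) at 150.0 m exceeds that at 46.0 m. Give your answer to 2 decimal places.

1.36

Speed ratio: V_B/V_A = (z_B/z_A)^α = (150.0/46.0)^0.087 = (3.2609)^0.087 = 1.10831
Power-density ratio: P_B/P_A = (V_B/V_A)³ = (1.10831)³ = 1.36138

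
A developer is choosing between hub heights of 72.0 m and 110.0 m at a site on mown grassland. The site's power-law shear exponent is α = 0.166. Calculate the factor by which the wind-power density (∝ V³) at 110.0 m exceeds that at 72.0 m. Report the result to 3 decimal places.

1.235

Speed ratio: V_B/V_A = (z_B/z_A)^α = (110.0/72.0)^0.166 = (1.5278)^0.166 = 1.07289
Power-density ratio: P_B/P_A = (V_B/V_A)³ = (1.07289)³ = 1.23499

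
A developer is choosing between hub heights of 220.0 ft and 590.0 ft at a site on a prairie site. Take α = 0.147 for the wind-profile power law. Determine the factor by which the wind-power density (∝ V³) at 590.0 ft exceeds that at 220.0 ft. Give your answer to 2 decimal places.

Speed ratio: V_B/V_A = (z_B/z_A)^α = (590.0/220.0)^0.147 = (2.6818)^0.147 = 1.15606
Power-density ratio: P_B/P_A = (V_B/V_A)³ = (1.15606)³ = 1.54503

1.55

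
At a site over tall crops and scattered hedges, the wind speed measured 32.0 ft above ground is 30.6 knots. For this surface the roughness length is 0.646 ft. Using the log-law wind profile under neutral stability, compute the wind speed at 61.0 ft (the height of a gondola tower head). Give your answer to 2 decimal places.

Log law: V(z) ∝ ln(z/z₀), so V₂/V₁ = ln(z₂/z₀) / ln(z₁/z₀).
ln(61.0/0.646) = 4.5478, ln(32.0/0.646) = 3.9027
V₂ = 30.6 × 4.5478/3.9027 = 30.6 × 1.1653 = 35.6584 knots

35.66 knots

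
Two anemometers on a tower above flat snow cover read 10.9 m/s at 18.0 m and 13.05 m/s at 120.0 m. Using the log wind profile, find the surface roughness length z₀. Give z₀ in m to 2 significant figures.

z₀ ≈ 0.0012 m

Log law: V(z) ∝ ln(z/z₀). With r = V₁/V₂ = 10.9/13.05 = 0.83525,
r · ln(z₂/z₀) = ln(z₁/z₀) ⇒ ln z₀ = (ln z₁ − r·ln z₂)/(1 − r)
ln z₀ = (2.89037 − 0.83525×4.78749) / 0.16475 = -6.7276
z₀ = exp(-6.7276) = 0.001197 m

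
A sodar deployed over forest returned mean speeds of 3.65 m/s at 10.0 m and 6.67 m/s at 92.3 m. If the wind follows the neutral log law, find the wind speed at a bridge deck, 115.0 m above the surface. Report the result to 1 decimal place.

7.0 m/s

Log law: V ∝ ln(z/z₀). From the pair, with r = V₁/V₂ = 0.54723,
ln z₀ = (ln z₁ − r·ln z₂)/(1 − r) = (2.3026 − 0.54723×4.5250)/0.45277 = -0.3835 → z₀ = 0.6815 m
V₃ = V₁ · ln(z₃/z₀)/ln(z₁/z₀) = 3.65 × 5.1284/2.6861 = 6.9688 m/s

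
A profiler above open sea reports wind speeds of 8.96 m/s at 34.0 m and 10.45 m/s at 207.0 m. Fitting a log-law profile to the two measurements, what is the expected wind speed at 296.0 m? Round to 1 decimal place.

10.7 m/s

Log law: V ∝ ln(z/z₀). From the pair, with r = V₁/V₂ = 0.85742,
ln z₀ = (ln z₁ − r·ln z₂)/(1 − r) = (3.5264 − 0.85742×5.3327)/0.14258 = -7.3360 → z₀ = 0.0006516 m
V₃ = V₁ · ln(z₃/z₀)/ln(z₁/z₀) = 8.96 × 13.0264/10.8624 = 10.7450 m/s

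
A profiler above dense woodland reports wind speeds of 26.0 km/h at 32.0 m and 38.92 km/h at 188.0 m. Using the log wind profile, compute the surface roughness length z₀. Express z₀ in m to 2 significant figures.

z₀ ≈ 0.91 m

Log law: V(z) ∝ ln(z/z₀). With r = V₁/V₂ = 26.0/38.92 = 0.66804,
r · ln(z₂/z₀) = ln(z₁/z₀) ⇒ ln z₀ = (ln z₁ − r·ln z₂)/(1 − r)
ln z₀ = (3.46574 − 0.66804×5.23644) / 0.33196 = -0.0976
z₀ = exp(-0.0976) = 0.9070 m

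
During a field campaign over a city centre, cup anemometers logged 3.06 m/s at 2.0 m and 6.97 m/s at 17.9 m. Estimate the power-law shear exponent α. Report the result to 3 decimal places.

Power law: V₂/V₁ = (z₂/z₁)^α ⇒ α = ln(V₂/V₁) / ln(z₂/z₁)
α = ln(6.97/3.06) / ln(17.9/2.0) = ln(2.2778) / ln(8.9500)
  = 0.82320 / 2.19165 = 0.37561

α ≈ 0.376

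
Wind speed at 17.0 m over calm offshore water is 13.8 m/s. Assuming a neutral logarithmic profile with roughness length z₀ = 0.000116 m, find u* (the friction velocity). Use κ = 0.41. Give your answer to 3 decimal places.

Log law: V(z) = (u*/κ) · ln(z/z₀) ⇒ u* = κ · V / ln(z/z₀)
u* = 0.41 × 13.8 / ln(17.0/0.000116) = 0.41 × 13.8 / 11.8951
   = 5.6580 / 11.8951 = 0.4757 m/s

u* ≈ 0.476 m/s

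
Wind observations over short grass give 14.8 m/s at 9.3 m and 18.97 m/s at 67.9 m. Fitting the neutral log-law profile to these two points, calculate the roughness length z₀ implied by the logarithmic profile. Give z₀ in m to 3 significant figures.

z₀ ≈ 0.00802 m

Log law: V(z) ∝ ln(z/z₀). With r = V₁/V₂ = 14.8/18.97 = 0.78018,
r · ln(z₂/z₀) = ln(z₁/z₀) ⇒ ln z₀ = (ln z₁ − r·ln z₂)/(1 − r)
ln z₀ = (2.23001 − 0.78018×4.21804) / 0.21982 = -4.8258
z₀ = exp(-4.8258) = 0.008020 m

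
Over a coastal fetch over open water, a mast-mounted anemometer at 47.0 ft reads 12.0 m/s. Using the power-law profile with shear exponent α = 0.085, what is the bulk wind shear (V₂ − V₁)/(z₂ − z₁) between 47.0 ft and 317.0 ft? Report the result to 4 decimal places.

Power law: V₂ = V₁ · (z₂/z₁)^α = 12.0 × (6.7447)^0.085 = 14.1138 m/s
ΔV/Δz = (14.1138 − 12.0)/(317.0 − 47.0) = 2.1138/270.0000 = 0.00783 m/s/ft

0.0078 m/s/ft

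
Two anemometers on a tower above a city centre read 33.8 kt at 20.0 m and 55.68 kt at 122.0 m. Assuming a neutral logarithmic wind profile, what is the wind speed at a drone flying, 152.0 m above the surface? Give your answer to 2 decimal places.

Log law: V ∝ ln(z/z₀). From the pair, with r = V₁/V₂ = 0.60704,
ln z₀ = (ln z₁ − r·ln z₂)/(1 − r) = (2.9957 − 0.60704×4.8040)/0.39296 = 0.2023 → z₀ = 1.224 m
V₃ = V₁ · ln(z₃/z₀)/ln(z₁/z₀) = 33.8 × 4.8216/2.7934 = 58.3403 kt

58.34 kt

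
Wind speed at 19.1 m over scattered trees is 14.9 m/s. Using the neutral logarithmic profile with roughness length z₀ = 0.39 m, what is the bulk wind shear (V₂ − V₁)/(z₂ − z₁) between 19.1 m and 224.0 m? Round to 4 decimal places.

0.0460 m/s/m

Log law: V₂ = V₁ · ln(z₂/z₀)/ln(z₁/z₀) = 14.9 × 6.3533/3.8913 = 24.3270 m/s
ΔV/Δz = (24.3270 − 14.9)/(224.0 − 19.1) = 9.4270/204.9000 = 0.04601 m/s/m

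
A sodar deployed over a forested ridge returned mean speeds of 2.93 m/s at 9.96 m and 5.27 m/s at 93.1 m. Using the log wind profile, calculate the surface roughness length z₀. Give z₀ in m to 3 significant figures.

Log law: V(z) ∝ ln(z/z₀). With r = V₁/V₂ = 2.93/5.27 = 0.55598,
r · ln(z₂/z₀) = ln(z₁/z₀) ⇒ ln z₀ = (ln z₁ − r·ln z₂)/(1 − r)
ln z₀ = (2.29858 − 0.55598×4.53367) / 0.44402 = -0.5001
z₀ = exp(-0.5001) = 0.6065 m

z₀ ≈ 0.606 m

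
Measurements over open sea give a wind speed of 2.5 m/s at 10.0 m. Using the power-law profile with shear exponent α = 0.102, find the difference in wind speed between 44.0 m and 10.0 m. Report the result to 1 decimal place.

Power law: V₂ = V₁ · (z₂/z₁)^α = 2.5 × (4.4000)^0.102 = 2.9079 m/s
ΔV = 2.9079 − 2.5 = 0.4079 m/s

0.4 m/s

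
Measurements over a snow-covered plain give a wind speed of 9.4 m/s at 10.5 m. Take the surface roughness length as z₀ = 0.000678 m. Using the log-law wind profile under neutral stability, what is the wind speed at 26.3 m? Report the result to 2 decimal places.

10.29 m/s

Log law: V(z) ∝ ln(z/z₀), so V₂/V₁ = ln(z₂/z₀) / ln(z₁/z₀).
ln(26.3/0.000678) = 10.5659, ln(10.5/0.000678) = 9.6477
V₂ = 9.4 × 10.5659/9.6477 = 9.4 × 1.0952 = 10.2946 m/s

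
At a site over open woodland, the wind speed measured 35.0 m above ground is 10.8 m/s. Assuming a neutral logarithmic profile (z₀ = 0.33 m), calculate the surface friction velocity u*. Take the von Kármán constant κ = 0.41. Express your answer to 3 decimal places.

Log law: V(z) = (u*/κ) · ln(z/z₀) ⇒ u* = κ · V / ln(z/z₀)
u* = 0.41 × 10.8 / ln(35.0/0.33) = 0.41 × 10.8 / 4.6640
   = 4.4280 / 4.6640 = 0.9494 m/s

u* ≈ 0.949 m/s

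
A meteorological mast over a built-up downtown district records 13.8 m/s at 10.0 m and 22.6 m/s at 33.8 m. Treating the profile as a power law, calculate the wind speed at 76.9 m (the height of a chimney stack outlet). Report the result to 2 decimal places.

First find α: α = ln(V₂/V₁)/ln(z₂/z₁) = ln(22.6/13.8)/ln(33.8/10.0) = 0.49328/1.21788 = 0.4050
Extrapolate from 33.8 m to 76.9 m: V₃ = 22.6 × (76.9/33.8)^0.4050 = 22.6 × 1.3951 = 31.5290 m/s

31.53 m/s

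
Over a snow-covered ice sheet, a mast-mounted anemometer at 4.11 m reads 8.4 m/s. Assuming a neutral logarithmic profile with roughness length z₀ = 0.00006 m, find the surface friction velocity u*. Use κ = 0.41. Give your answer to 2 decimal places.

Log law: V(z) = (u*/κ) · ln(z/z₀) ⇒ u* = κ · V / ln(z/z₀)
u* = 0.41 × 8.4 / ln(4.11/0.00006) = 0.41 × 8.4 / 11.1346
   = 3.4440 / 11.1346 = 0.3093 m/s

u* ≈ 0.31 m/s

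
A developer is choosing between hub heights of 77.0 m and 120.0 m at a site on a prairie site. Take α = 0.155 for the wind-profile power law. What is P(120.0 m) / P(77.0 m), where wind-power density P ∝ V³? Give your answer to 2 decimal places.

Speed ratio: V_B/V_A = (z_B/z_A)^α = (120.0/77.0)^0.155 = (1.5584)^0.155 = 1.07119
Power-density ratio: P_B/P_A = (V_B/V_A)³ = (1.07119)³ = 1.22914

1.23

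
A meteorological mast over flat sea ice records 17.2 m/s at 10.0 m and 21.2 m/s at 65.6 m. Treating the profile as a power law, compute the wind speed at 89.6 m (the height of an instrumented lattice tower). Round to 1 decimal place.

First find α: α = ln(V₂/V₁)/ln(z₂/z₁) = ln(21.2/17.2)/ln(65.6/10.0) = 0.20909/1.88099 = 0.1112
Extrapolate from 65.6 m to 89.6 m: V₃ = 21.2 × (89.6/65.6)^0.1112 = 21.2 × 1.0353 = 21.9476 m/s

21.9 m/s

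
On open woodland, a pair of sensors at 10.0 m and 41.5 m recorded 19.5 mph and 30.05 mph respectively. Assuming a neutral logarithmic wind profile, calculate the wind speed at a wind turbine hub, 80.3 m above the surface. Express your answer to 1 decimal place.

34.9 mph

Log law: V ∝ ln(z/z₀). From the pair, with r = V₁/V₂ = 0.64892,
ln z₀ = (ln z₁ − r·ln z₂)/(1 − r) = (2.3026 − 0.64892×3.7257)/0.35108 = -0.3278 → z₀ = 0.7205 m
V₃ = V₁ · ln(z₃/z₀)/ln(z₁/z₀) = 19.5 × 4.7136/2.6304 = 34.9434 mph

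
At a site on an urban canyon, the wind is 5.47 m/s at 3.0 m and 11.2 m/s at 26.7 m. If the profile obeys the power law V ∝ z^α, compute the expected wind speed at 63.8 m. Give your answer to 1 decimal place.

First find α: α = ln(V₂/V₁)/ln(z₂/z₁) = ln(11.2/5.47)/ln(26.7/3.0) = 0.71664/2.18605 = 0.3278
Extrapolate from 26.7 m to 63.8 m: V₃ = 11.2 × (63.8/26.7)^0.3278 = 11.2 × 1.3305 = 14.9017 m/s

14.9 m/s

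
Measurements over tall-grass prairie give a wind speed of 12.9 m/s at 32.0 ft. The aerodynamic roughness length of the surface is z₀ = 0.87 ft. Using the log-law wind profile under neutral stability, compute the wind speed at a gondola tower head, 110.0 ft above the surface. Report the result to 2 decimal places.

17.32 m/s

Log law: V(z) ∝ ln(z/z₀), so V₂/V₁ = ln(z₂/z₀) / ln(z₁/z₀).
ln(110.0/0.87) = 4.8397, ln(32.0/0.87) = 3.6050
V₂ = 12.9 × 4.8397/3.6050 = 12.9 × 1.3425 = 17.3184 m/s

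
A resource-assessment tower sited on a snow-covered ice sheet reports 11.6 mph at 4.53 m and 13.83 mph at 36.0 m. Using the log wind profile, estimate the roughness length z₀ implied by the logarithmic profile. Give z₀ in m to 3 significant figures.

z₀ ≈ 0.0000941 m

Log law: V(z) ∝ ln(z/z₀). With r = V₁/V₂ = 11.6/13.83 = 0.83876,
r · ln(z₂/z₀) = ln(z₁/z₀) ⇒ ln z₀ = (ln z₁ − r·ln z₂)/(1 − r)
ln z₀ = (1.51072 − 0.83876×3.58352) / 0.16124 = -9.2715
z₀ = exp(-9.2715) = 0.00009406 m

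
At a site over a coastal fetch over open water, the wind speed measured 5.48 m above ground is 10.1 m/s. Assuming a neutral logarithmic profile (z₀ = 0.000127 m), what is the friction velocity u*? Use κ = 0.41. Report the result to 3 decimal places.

u* ≈ 0.388 m/s

Log law: V(z) = (u*/κ) · ln(z/z₀) ⇒ u* = κ · V / ln(z/z₀)
u* = 0.41 × 10.1 / ln(5.48/0.000127) = 0.41 × 10.1 / 10.6724
   = 4.1410 / 10.6724 = 0.3880 m/s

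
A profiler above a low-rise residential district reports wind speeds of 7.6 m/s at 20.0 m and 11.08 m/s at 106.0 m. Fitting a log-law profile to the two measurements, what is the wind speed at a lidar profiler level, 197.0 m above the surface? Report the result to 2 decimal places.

12.37 m/s

Log law: V ∝ ln(z/z₀). From the pair, with r = V₁/V₂ = 0.68592,
ln z₀ = (ln z₁ − r·ln z₂)/(1 − r) = (2.9957 − 0.68592×4.6634)/0.31408 = -0.6464 → z₀ = 0.5239 m
V₃ = V₁ · ln(z₃/z₀)/ln(z₁/z₀) = 7.6 × 5.9296/3.6421 = 12.3733 m/s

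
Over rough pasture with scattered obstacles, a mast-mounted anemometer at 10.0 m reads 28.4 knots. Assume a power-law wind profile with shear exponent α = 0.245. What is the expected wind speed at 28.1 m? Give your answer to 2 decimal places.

36.58 knots

Power-law profile: V₂ = V₁ · (z₂/z₁)^α
V₂ = 28.4 × (28.1/10.0)^0.245 = 28.4 × (2.8100)^0.245
    = 28.4 × 1.2881 = 36.5806 knots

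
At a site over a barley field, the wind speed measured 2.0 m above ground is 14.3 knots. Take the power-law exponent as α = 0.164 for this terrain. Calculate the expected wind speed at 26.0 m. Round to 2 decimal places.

21.78 knots

Power-law profile: V₂ = V₁ · (z₂/z₁)^α
V₂ = 14.3 × (26.0/2.0)^0.164 = 14.3 × (13.0000)^0.164
    = 14.3 × 1.5230 = 21.7782 knots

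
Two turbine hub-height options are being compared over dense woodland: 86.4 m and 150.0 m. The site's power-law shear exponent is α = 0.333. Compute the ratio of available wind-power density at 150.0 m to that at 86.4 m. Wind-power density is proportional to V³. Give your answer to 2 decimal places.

Speed ratio: V_B/V_A = (z_B/z_A)^α = (150.0/86.4)^0.333 = (1.7361)^0.333 = 1.20165
Power-density ratio: P_B/P_A = (V_B/V_A)³ = (1.20165)³ = 1.73515

1.74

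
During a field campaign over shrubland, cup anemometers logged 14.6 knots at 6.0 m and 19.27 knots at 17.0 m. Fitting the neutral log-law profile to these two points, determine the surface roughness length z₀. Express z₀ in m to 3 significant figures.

z₀ ≈ 0.231 m

Log law: V(z) ∝ ln(z/z₀). With r = V₁/V₂ = 14.6/19.27 = 0.75765,
r · ln(z₂/z₀) = ln(z₁/z₀) ⇒ ln z₀ = (ln z₁ − r·ln z₂)/(1 − r)
ln z₀ = (1.79176 − 0.75765×2.83321) / 0.24235 = -1.4642
z₀ = exp(-1.4642) = 0.2313 m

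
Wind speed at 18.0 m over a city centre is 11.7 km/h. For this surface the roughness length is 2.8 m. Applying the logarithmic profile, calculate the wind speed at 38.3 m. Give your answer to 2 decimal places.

16.45 km/h

Log law: V(z) ∝ ln(z/z₀), so V₂/V₁ = ln(z₂/z₀) / ln(z₁/z₀).
ln(38.3/2.8) = 2.6158, ln(18.0/2.8) = 1.8608
V₂ = 11.7 × 2.6158/1.8608 = 11.7 × 1.4058 = 16.4478 km/h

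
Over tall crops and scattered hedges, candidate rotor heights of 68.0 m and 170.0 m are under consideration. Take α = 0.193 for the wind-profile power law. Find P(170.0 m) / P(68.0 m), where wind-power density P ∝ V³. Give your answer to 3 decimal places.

Speed ratio: V_B/V_A = (z_B/z_A)^α = (170.0/68.0)^0.193 = (2.5000)^0.193 = 1.19345
Power-density ratio: P_B/P_A = (V_B/V_A)³ = (1.19345)³ = 1.69984

1.700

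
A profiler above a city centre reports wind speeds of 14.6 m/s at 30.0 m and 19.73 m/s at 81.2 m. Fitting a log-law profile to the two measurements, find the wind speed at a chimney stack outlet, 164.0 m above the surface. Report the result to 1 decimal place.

Log law: V ∝ ln(z/z₀). From the pair, with r = V₁/V₂ = 0.73999,
ln z₀ = (ln z₁ − r·ln z₂)/(1 − r) = (3.4012 − 0.73999×4.3969)/0.26001 = 0.5674 → z₀ = 1.764 m
V₃ = V₁ · ln(z₃/z₀)/ln(z₁/z₀) = 14.6 × 4.5325/2.8338 = 23.3516 m/s

23.4 m/s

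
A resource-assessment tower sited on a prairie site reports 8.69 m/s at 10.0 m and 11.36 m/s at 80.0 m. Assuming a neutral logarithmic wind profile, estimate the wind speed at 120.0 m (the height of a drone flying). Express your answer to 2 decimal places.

Log law: V ∝ ln(z/z₀). From the pair, with r = V₁/V₂ = 0.76496,
ln z₀ = (ln z₁ − r·ln z₂)/(1 − r) = (2.3026 − 0.76496×4.3820)/0.23504 = -4.4653 → z₀ = 0.01150 m
V₃ = V₁ · ln(z₃/z₀)/ln(z₁/z₀) = 8.69 × 9.2528/6.7679 = 11.8806 m/s

11.88 m/s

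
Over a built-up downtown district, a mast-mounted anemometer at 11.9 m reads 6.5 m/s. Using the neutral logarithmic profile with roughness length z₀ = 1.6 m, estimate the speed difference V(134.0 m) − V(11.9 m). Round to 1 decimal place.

7.8 m/s

Log law: V₂ = V₁ · ln(z₂/z₀)/ln(z₁/z₀) = 6.5 × 4.4278/2.0065 = 14.3436 m/s
ΔV = 14.3436 − 6.5 = 7.8436 m/s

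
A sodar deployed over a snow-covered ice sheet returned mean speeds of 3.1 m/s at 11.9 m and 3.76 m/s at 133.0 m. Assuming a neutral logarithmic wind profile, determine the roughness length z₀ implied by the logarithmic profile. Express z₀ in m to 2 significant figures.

z₀ ≈ 0.00014 m

Log law: V(z) ∝ ln(z/z₀). With r = V₁/V₂ = 3.1/3.76 = 0.82447,
r · ln(z₂/z₀) = ln(z₁/z₀) ⇒ ln z₀ = (ln z₁ − r·ln z₂)/(1 − r)
ln z₀ = (2.47654 − 0.82447×4.89035) / 0.17553 = -8.8611
z₀ = exp(-8.8611) = 0.0001418 m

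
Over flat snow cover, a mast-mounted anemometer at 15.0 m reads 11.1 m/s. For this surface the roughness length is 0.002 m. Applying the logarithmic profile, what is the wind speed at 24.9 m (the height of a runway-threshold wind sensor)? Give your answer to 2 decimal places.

Log law: V(z) ∝ ln(z/z₀), so V₂/V₁ = ln(z₂/z₀) / ln(z₁/z₀).
ln(24.9/0.002) = 9.4295, ln(15.0/0.002) = 8.9227
V₂ = 11.1 × 9.4295/8.9227 = 11.1 × 1.0568 = 11.7305 m/s

11.73 m/s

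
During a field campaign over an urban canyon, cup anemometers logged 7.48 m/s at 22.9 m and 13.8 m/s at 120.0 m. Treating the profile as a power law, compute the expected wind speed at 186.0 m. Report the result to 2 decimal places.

First find α: α = ln(V₂/V₁)/ln(z₂/z₁) = ln(13.8/7.48)/ln(120.0/22.9) = 0.61244/1.65635 = 0.3697
Extrapolate from 120.0 m to 186.0 m: V₃ = 13.8 × (186.0/120.0)^0.3697 = 13.8 × 1.1759 = 16.2276 m/s

16.23 m/s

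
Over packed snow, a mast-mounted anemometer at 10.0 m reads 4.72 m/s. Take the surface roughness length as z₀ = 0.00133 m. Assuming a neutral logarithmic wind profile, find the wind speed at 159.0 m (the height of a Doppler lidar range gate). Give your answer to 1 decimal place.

6.2 m/s

Log law: V(z) ∝ ln(z/z₀), so V₂/V₁ = ln(z₂/z₀) / ln(z₁/z₀).
ln(159.0/0.00133) = 11.6915, ln(10.0/0.00133) = 8.9252
V₂ = 4.72 × 11.6915/8.9252 = 4.72 × 1.3099 = 6.1829 m/s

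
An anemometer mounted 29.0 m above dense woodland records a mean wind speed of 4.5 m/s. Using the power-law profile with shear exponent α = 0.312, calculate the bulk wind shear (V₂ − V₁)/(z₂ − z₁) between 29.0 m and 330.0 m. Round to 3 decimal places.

0.017 m/s/m

Power law: V₂ = V₁ · (z₂/z₁)^α = 4.5 × (11.3793)^0.312 = 9.6099 m/s
ΔV/Δz = (9.6099 − 4.5)/(330.0 − 29.0) = 5.1099/301.0000 = 0.01698 m/s/m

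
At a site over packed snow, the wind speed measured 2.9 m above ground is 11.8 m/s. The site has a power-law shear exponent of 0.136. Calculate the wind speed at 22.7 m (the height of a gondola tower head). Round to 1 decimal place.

15.6 m/s

Power-law profile: V₂ = V₁ · (z₂/z₁)^α
V₂ = 11.8 × (22.7/2.9)^0.136 = 11.8 × (7.8276)^0.136
    = 11.8 × 1.3229 = 15.6104 m/s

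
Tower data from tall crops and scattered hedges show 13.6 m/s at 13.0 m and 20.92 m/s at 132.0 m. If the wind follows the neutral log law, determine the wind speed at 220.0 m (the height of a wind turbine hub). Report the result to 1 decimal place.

22.5 m/s

Log law: V ∝ ln(z/z₀). From the pair, with r = V₁/V₂ = 0.65010,
ln z₀ = (ln z₁ − r·ln z₂)/(1 − r) = (2.5649 − 0.65010×4.8828)/0.34990 = -1.7414 → z₀ = 0.1753 m
V₃ = V₁ · ln(z₃/z₀)/ln(z₁/z₀) = 13.6 × 7.1351/4.3064 = 22.5332 m/s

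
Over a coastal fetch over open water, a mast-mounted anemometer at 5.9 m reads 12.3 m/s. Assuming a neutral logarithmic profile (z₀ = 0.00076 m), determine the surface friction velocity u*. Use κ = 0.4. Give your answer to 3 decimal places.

u* ≈ 0.549 m/s

Log law: V(z) = (u*/κ) · ln(z/z₀) ⇒ u* = κ · V / ln(z/z₀)
u* = 0.4 × 12.3 / ln(5.9/0.00076) = 0.4 × 12.3 / 8.9571
   = 4.9200 / 8.9571 = 0.5493 m/s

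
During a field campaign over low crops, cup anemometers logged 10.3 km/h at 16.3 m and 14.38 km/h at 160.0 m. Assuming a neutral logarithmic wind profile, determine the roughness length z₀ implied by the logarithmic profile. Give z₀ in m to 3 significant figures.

z₀ ≈ 0.0511 m

Log law: V(z) ∝ ln(z/z₀). With r = V₁/V₂ = 10.3/14.38 = 0.71627,
r · ln(z₂/z₀) = ln(z₁/z₀) ⇒ ln z₀ = (ln z₁ − r·ln z₂)/(1 − r)
ln z₀ = (2.79117 − 0.71627×5.07517) / 0.28373 = -2.9748
z₀ = exp(-2.9748) = 0.05106 m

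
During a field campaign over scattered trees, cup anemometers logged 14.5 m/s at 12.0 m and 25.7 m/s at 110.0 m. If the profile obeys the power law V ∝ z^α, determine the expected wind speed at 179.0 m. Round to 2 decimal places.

29.14 m/s

First find α: α = ln(V₂/V₁)/ln(z₂/z₁) = ln(25.7/14.5)/ln(110.0/12.0) = 0.57234/2.21557 = 0.2583
Extrapolate from 110.0 m to 179.0 m: V₃ = 25.7 × (179.0/110.0)^0.2583 = 25.7 × 1.1340 = 29.1447 m/s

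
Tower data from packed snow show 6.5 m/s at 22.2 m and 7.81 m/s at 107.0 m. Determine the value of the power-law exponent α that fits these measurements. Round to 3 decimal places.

α ≈ 0.117

Power law: V₂/V₁ = (z₂/z₁)^α ⇒ α = ln(V₂/V₁) / ln(z₂/z₁)
α = ln(7.81/6.5) / ln(107.0/22.2) = ln(1.2015) / ln(4.8198)
  = 0.18360 / 1.57274 = 0.11674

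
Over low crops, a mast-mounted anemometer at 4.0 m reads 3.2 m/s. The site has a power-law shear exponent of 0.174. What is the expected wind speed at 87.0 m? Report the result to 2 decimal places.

5.47 m/s

Power-law profile: V₂ = V₁ · (z₂/z₁)^α
V₂ = 3.2 × (87.0/4.0)^0.174 = 3.2 × (21.7500)^0.174
    = 3.2 × 1.7089 = 5.4685 m/s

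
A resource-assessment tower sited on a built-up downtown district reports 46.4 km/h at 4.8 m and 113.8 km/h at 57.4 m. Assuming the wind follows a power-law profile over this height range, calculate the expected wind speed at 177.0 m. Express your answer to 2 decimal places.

170.99 km/h

First find α: α = ln(V₂/V₁)/ln(z₂/z₁) = ln(113.8/46.4)/ln(57.4/4.8) = 0.89714/2.48143 = 0.3615
Extrapolate from 57.4 m to 177.0 m: V₃ = 113.8 × (177.0/57.4)^0.3615 = 113.8 × 1.5025 = 170.9854 km/h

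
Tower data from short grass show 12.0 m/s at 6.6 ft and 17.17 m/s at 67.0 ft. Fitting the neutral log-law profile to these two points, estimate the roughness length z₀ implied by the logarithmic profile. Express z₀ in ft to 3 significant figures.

Log law: V(z) ∝ ln(z/z₀). With r = V₁/V₂ = 12.0/17.17 = 0.69889,
r · ln(z₂/z₀) = ln(z₁/z₀) ⇒ ln z₀ = (ln z₁ − r·ln z₂)/(1 − r)
ln z₀ = (1.88707 − 0.69889×4.20469) / 0.30111 = -3.4923
z₀ = exp(-3.4923) = 0.03043 ft

z₀ ≈ 0.0304 ft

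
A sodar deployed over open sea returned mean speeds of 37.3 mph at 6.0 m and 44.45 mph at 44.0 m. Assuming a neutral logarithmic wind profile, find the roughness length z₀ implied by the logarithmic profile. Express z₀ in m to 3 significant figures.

Log law: V(z) ∝ ln(z/z₀). With r = V₁/V₂ = 37.3/44.45 = 0.83915,
r · ln(z₂/z₀) = ln(z₁/z₀) ⇒ ln z₀ = (ln z₁ − r·ln z₂)/(1 − r)
ln z₀ = (1.79176 − 0.83915×3.78419) / 0.16085 = -8.6023
z₀ = exp(-8.6023) = 0.0001837 m

z₀ ≈ 0.000184 m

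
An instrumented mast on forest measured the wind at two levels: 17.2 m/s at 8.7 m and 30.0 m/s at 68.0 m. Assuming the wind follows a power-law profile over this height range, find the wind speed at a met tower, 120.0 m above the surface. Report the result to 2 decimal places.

First find α: α = ln(V₂/V₁)/ln(z₂/z₁) = ln(30.0/17.2)/ln(68.0/8.7) = 0.55629/2.05618 = 0.2705
Extrapolate from 68.0 m to 120.0 m: V₃ = 30.0 × (120.0/68.0)^0.2705 = 30.0 × 1.1661 = 34.9830 m/s

34.98 m/s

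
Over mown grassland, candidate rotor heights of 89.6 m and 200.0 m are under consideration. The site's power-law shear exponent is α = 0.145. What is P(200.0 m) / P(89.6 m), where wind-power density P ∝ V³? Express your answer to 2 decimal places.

Speed ratio: V_B/V_A = (z_B/z_A)^α = (200.0/89.6)^0.145 = (2.2321)^0.145 = 1.12348
Power-density ratio: P_B/P_A = (V_B/V_A)³ = (1.12348)³ = 1.41806

1.42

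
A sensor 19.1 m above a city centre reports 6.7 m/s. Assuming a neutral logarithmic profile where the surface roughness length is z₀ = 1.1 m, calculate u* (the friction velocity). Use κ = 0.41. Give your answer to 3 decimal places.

Log law: V(z) = (u*/κ) · ln(z/z₀) ⇒ u* = κ · V / ln(z/z₀)
u* = 0.41 × 6.7 / ln(19.1/1.1) = 0.41 × 6.7 / 2.8544
   = 2.7470 / 2.8544 = 0.9624 m/s

u* ≈ 0.962 m/s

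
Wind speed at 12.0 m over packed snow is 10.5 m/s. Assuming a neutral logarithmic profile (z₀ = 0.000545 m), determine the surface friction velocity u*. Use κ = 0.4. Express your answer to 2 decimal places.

u* ≈ 0.42 m/s

Log law: V(z) = (u*/κ) · ln(z/z₀) ⇒ u* = κ · V / ln(z/z₀)
u* = 0.4 × 10.5 / ln(12.0/0.000545) = 0.4 × 10.5 / 9.9996
   = 4.2000 / 9.9996 = 0.4200 m/s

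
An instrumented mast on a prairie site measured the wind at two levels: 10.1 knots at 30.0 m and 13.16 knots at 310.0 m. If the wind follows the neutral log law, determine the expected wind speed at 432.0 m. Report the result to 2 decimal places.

13.59 knots

Log law: V ∝ ln(z/z₀). From the pair, with r = V₁/V₂ = 0.76748,
ln z₀ = (ln z₁ − r·ln z₂)/(1 − r) = (3.4012 − 0.76748×5.7366)/0.23252 = -4.3071 → z₀ = 0.01347 m
V₃ = V₁ · ln(z₃/z₀)/ln(z₁/z₀) = 10.1 × 10.3755/7.7083 = 13.5948 knots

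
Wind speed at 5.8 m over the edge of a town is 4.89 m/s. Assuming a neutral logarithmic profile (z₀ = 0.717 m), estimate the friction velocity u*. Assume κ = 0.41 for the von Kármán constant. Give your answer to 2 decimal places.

Log law: V(z) = (u*/κ) · ln(z/z₀) ⇒ u* = κ · V / ln(z/z₀)
u* = 0.41 × 4.89 / ln(5.8/0.717) = 0.41 × 4.89 / 2.0905
   = 2.0049 / 2.0905 = 0.9590 m/s

u* ≈ 0.96 m/s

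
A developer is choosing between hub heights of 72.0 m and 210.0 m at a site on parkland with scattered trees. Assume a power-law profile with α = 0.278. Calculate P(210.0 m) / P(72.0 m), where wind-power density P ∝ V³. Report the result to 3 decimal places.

Speed ratio: V_B/V_A = (z_B/z_A)^α = (210.0/72.0)^0.278 = (2.9167)^0.278 = 1.34660
Power-density ratio: P_B/P_A = (V_B/V_A)³ = (1.34660)³ = 2.44183

2.442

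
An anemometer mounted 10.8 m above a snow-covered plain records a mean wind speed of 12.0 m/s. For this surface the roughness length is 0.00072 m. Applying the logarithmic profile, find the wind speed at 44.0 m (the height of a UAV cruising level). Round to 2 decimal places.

Log law: V(z) ∝ ln(z/z₀), so V₂/V₁ = ln(z₂/z₀) / ln(z₁/z₀).
ln(44.0/0.00072) = 11.0204, ln(10.8/0.00072) = 9.6158
V₂ = 12.0 × 11.0204/9.6158 = 12.0 × 1.1461 = 13.7529 m/s

13.75 m/s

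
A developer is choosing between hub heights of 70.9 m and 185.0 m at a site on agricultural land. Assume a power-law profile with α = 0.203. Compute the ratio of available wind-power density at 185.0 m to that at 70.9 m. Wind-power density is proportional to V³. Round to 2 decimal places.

Speed ratio: V_B/V_A = (z_B/z_A)^α = (185.0/70.9)^0.203 = (2.6093)^0.203 = 1.21494
Power-density ratio: P_B/P_A = (V_B/V_A)³ = (1.21494)³ = 1.79335

1.79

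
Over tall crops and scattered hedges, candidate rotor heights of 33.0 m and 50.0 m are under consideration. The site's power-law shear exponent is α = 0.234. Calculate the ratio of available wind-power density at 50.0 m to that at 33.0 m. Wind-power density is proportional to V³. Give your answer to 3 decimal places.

Speed ratio: V_B/V_A = (z_B/z_A)^α = (50.0/33.0)^0.234 = (1.5152)^0.234 = 1.10211
Power-density ratio: P_B/P_A = (V_B/V_A)³ = (1.10211)³ = 1.33869

1.339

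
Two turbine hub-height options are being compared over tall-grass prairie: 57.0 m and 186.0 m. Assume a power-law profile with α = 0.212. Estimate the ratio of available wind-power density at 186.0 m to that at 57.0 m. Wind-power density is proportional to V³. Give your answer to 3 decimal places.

2.122

Speed ratio: V_B/V_A = (z_B/z_A)^α = (186.0/57.0)^0.212 = (3.2632)^0.212 = 1.28496
Power-density ratio: P_B/P_A = (V_B/V_A)³ = (1.28496)³ = 2.12165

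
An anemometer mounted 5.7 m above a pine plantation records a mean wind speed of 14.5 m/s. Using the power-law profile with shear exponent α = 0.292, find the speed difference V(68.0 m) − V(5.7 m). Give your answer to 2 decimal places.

Power law: V₂ = V₁ · (z₂/z₁)^α = 14.5 × (11.9298)^0.292 = 29.9051 m/s
ΔV = 29.9051 − 14.5 = 15.4051 m/s

15.41 m/s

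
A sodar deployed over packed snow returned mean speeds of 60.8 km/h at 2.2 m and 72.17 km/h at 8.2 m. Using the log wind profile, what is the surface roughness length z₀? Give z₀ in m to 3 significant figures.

Log law: V(z) ∝ ln(z/z₀). With r = V₁/V₂ = 60.8/72.17 = 0.84246,
r · ln(z₂/z₀) = ln(z₁/z₀) ⇒ ln z₀ = (ln z₁ − r·ln z₂)/(1 − r)
ln z₀ = (0.78846 − 0.84246×2.10413) / 0.15754 = -6.2470
z₀ = exp(-6.2470) = 0.001936 m

z₀ ≈ 0.00194 m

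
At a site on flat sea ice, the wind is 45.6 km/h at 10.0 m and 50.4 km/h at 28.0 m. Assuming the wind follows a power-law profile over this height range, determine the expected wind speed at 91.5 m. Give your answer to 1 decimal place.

56.5 km/h

First find α: α = ln(V₂/V₁)/ln(z₂/z₁) = ln(50.4/45.6)/ln(28.0/10.0) = 0.10008/1.02962 = 0.0972
Extrapolate from 28.0 m to 91.5 m: V₃ = 50.4 × (91.5/28.0)^0.0972 = 50.4 × 1.1220 = 56.5482 km/h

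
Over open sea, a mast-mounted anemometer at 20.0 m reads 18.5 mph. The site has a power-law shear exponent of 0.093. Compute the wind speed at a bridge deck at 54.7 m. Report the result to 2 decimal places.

20.31 mph

Power-law profile: V₂ = V₁ · (z₂/z₁)^α
V₂ = 18.5 × (54.7/20.0)^0.093 = 18.5 × (2.7350)^0.093
    = 18.5 × 1.0981 = 20.3146 mph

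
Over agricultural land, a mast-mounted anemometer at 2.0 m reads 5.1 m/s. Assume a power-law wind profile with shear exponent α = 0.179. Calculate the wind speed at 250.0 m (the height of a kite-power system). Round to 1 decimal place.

Power-law profile: V₂ = V₁ · (z₂/z₁)^α
V₂ = 5.1 × (250.0/2.0)^0.179 = 5.1 × (125.0000)^0.179
    = 5.1 × 2.3733 = 12.1037 m/s

12.1 m/s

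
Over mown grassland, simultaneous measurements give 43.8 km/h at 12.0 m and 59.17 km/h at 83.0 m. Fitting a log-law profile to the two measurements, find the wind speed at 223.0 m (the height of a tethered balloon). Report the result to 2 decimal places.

67.02 km/h

Log law: V ∝ ln(z/z₀). From the pair, with r = V₁/V₂ = 0.74024,
ln z₀ = (ln z₁ − r·ln z₂)/(1 − r) = (2.4849 − 0.74024×4.4188)/0.25976 = -3.0262 → z₀ = 0.04850 m
V₃ = V₁ · ln(z₃/z₀)/ln(z₁/z₀) = 43.8 × 8.4334/5.5111 = 67.0248 km/h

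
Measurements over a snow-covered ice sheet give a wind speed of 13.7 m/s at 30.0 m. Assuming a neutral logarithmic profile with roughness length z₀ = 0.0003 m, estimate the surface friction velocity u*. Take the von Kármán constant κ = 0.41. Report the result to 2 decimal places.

Log law: V(z) = (u*/κ) · ln(z/z₀) ⇒ u* = κ · V / ln(z/z₀)
u* = 0.41 × 13.7 / ln(30.0/0.0003) = 0.41 × 13.7 / 11.5129
   = 5.6170 / 11.5129 = 0.4879 m/s

u* ≈ 0.49 m/s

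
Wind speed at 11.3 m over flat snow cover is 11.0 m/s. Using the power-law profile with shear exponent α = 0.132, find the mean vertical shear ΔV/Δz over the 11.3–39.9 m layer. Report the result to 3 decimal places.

0.070 m/s/m

Power law: V₂ = V₁ · (z₂/z₁)^α = 11.0 × (3.5310)^0.132 = 12.9932 m/s
ΔV/Δz = (12.9932 − 11.0)/(39.9 − 11.3) = 1.9932/28.6000 = 0.06969 m/s/m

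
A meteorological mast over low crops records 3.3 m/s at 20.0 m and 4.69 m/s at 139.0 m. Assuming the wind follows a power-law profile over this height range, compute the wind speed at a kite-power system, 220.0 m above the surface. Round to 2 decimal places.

First find α: α = ln(V₂/V₁)/ln(z₂/z₁) = ln(4.69/3.3)/ln(139.0/20.0) = 0.35151/1.93874 = 0.1813
Extrapolate from 139.0 m to 220.0 m: V₃ = 4.69 × (220.0/139.0)^0.1813 = 4.69 × 1.0868 = 5.0971 m/s

5.10 m/s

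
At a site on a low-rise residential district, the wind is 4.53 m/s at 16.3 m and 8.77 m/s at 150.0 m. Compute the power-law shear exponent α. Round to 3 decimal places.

Power law: V₂/V₁ = (z₂/z₁)^α ⇒ α = ln(V₂/V₁) / ln(z₂/z₁)
α = ln(8.77/4.53) / ln(150.0/16.3) = ln(1.9360) / ln(9.2025)
  = 0.66061 / 2.21947 = 0.29765

α ≈ 0.298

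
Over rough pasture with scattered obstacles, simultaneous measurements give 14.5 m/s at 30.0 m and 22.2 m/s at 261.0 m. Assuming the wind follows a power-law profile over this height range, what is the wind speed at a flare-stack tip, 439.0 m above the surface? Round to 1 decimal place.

First find α: α = ln(V₂/V₁)/ln(z₂/z₁) = ln(22.2/14.5)/ln(261.0/30.0) = 0.42594/2.16332 = 0.1969
Extrapolate from 261.0 m to 439.0 m: V₃ = 22.2 × (439.0/261.0)^0.1969 = 22.2 × 1.1078 = 24.5933 m/s

24.6 m/s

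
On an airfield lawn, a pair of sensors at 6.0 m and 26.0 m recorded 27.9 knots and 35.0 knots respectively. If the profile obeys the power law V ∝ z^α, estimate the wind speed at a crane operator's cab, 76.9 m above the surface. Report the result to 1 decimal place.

41.4 knots

First find α: α = ln(V₂/V₁)/ln(z₂/z₁) = ln(35.0/27.9)/ln(26.0/6.0) = 0.22672/1.46634 = 0.1546
Extrapolate from 26.0 m to 76.9 m: V₃ = 35.0 × (76.9/26.0)^0.1546 = 35.0 × 1.1825 = 41.3891 knots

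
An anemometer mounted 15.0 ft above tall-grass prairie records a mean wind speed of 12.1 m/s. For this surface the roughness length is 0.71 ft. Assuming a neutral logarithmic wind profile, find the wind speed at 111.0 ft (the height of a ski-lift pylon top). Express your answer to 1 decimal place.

Log law: V(z) ∝ ln(z/z₀), so V₂/V₁ = ln(z₂/z₀) / ln(z₁/z₀).
ln(111.0/0.71) = 5.0520, ln(15.0/0.71) = 3.0505
V₂ = 12.1 × 5.0520/3.0505 = 12.1 × 1.6561 = 20.0389 m/s

20.0 m/s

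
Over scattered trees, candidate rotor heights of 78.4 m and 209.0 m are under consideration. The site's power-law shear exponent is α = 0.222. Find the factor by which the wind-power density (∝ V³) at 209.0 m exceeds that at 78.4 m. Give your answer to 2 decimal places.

1.92

Speed ratio: V_B/V_A = (z_B/z_A)^α = (209.0/78.4)^0.222 = (2.6658)^0.222 = 1.24318
Power-density ratio: P_B/P_A = (V_B/V_A)³ = (1.24318)³ = 1.92133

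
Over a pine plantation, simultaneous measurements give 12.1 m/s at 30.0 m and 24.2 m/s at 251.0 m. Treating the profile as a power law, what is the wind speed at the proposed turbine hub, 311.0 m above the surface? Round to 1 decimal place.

26.0 m/s

First find α: α = ln(V₂/V₁)/ln(z₂/z₁) = ln(24.2/12.1)/ln(251.0/30.0) = 0.69315/2.12426 = 0.3263
Extrapolate from 251.0 m to 311.0 m: V₃ = 24.2 × (311.0/251.0)^0.3263 = 24.2 × 1.0724 = 25.9531 m/s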